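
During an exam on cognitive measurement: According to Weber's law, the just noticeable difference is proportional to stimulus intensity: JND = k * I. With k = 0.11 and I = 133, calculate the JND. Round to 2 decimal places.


JND = k * I
JND = 0.11 * 133
= 14.63


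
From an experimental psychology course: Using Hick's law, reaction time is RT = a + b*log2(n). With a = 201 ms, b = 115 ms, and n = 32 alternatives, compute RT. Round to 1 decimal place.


RT = 201 + 115 * log2(32)
log2(32) = 5.0
RT = 201 + 115 * 5.0
= 201 + 575.0
= 776.0 ms


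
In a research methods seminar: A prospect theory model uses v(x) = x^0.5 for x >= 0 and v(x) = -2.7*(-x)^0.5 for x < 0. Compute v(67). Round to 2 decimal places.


Since x = 67 >= 0, use v(x) = x^0.5
67^0.5 = 8.1854
v(67) = 8.19


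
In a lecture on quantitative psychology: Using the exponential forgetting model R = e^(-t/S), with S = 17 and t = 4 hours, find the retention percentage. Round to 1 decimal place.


R = e^(-t/S)
-t/S = -4/17 = -0.235294
R = e^(-0.235294) = 0.790338
Percentage = 0.790338 * 100
= 79.0


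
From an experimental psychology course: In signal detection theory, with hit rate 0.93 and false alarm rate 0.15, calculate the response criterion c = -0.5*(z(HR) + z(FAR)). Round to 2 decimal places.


c = -0.5 * (z(HR) + z(FAR))
z(0.93) = 1.4758
z(0.15) = -1.0364
c = -0.5 * (1.4758 + -1.0364)
= -0.5 * 0.4394
= -0.22


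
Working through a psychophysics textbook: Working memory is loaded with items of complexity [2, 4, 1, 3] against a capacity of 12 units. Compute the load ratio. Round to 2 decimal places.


Total complexity = 2 + 4 + 1 + 3 = 10
Load = total / capacity = 10 / 12
= 0.83


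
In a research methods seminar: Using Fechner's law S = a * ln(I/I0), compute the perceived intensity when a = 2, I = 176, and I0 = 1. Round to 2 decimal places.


S = 2 * ln(176/1)
I/I0 = 176.0
ln(176.0) = 5.1705
S = 2 * 5.1705
= 10.34


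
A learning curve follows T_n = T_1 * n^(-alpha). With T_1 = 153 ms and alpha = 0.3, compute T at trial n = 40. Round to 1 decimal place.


T_n = 153 * 40^(-0.3)
40^(-0.3) = 0.33066
T_n = 153 * 0.33066
= 50.6 ms


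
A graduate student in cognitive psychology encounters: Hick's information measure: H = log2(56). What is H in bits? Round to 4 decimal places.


H = log2(n)
H = log2(56)
= 5.8074


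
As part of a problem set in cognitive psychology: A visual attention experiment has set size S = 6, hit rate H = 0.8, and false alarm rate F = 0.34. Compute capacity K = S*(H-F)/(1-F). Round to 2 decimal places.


K = S * (H - F) / (1 - F)
H - F = 0.46
1 - F = 0.66
K = 6 * 0.46 / 0.66
= 4.18


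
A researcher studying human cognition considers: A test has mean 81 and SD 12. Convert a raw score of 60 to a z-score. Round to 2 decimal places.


z = (X - mu) / sigma
= (60 - 81) / 12
= -21 / 12
= -1.75


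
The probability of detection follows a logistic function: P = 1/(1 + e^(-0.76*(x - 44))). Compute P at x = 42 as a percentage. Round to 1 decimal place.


P(x) = 1/(1 + e^(-0.76*(42 - 44)))
Exponent = -0.76 * -2 = 1.52
e^(1.52) = 4.572225
P = 1/(1 + 4.572225) = 0.179462
Percentage = 17.9


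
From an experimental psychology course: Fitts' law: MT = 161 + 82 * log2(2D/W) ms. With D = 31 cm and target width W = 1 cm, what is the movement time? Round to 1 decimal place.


MT = 161 + 82 * log2(2*31/1)
2D/W = 62.0
log2(62.0) = 5.9542
MT = 161 + 82 * 5.9542
= 649.2 ms


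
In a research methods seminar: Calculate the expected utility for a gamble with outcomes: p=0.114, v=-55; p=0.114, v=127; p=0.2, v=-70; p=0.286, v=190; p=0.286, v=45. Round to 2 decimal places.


EU = sum(p_i * v_i)
0.114 * -55 = -6.27
0.114 * 127 = 14.478
0.2 * -70 = -14.0
0.286 * 190 = 54.34
0.286 * 45 = 12.87
EU = -6.27 + 14.478 + -14.0 + 54.34 + 12.87
= 61.42


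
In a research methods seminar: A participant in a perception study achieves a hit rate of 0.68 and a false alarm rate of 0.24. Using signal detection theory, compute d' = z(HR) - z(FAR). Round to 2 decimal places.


d' = z(HR) - z(FAR)
z(0.68) = 0.4677
z(0.24) = -0.7063
d' = 0.4677 - -0.7063
= 1.17


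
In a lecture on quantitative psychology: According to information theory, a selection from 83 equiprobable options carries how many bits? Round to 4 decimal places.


H = log2(n)
H = log2(83)
= 6.3750


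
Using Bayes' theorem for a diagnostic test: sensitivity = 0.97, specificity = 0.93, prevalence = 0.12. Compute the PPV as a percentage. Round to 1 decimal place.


PPV = (sens * prev) / (sens * prev + (1-spec) * (1-prev))
Numerator = 0.97 * 0.12 = 0.1164
P(positive and no disease) = (1 - spec) * (1 - prev) = (1 - 0.93) * (1 - 0.12) = 0.0616
Denominator = 0.1164 + 0.0616 = 0.178
PPV = 0.1164 / 0.178 = 0.653933
As percentage = 65.4


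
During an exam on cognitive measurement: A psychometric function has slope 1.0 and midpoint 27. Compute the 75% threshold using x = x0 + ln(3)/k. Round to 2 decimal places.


At P = 0.75: 0.75 = 1/(1 + e^(-k*(x-x0)))
Solving: e^(-k*(x-x0)) = 1/3
x = x0 + ln(3)/k
ln(3) = 1.0986
x = 27 + 1.0986/1.0
= 27 + 1.0986
= 28.10


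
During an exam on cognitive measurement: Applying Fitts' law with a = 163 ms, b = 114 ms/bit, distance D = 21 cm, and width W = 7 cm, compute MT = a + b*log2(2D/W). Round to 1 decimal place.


MT = 163 + 114 * log2(2*21/7)
2D/W = 6.0
log2(6.0) = 2.585
MT = 163 + 114 * 2.585
= 457.7 ms


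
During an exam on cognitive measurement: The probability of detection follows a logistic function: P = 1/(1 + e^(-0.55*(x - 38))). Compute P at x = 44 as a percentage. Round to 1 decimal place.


P(x) = 1/(1 + e^(-0.55*(44 - 38)))
Exponent = -0.55 * 6 = -3.3
e^(-3.3) = 0.036883
P = 1/(1 + 0.036883) = 0.964429
Percentage = 96.4


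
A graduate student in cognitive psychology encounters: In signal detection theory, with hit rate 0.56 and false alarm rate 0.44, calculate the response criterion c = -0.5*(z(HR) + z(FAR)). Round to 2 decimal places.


c = -0.5 * (z(HR) + z(FAR))
z(0.56) = 0.151
z(0.44) = -0.151
c = -0.5 * (0.151 + -0.151)
= -0.5 * 0.0
= 0.00


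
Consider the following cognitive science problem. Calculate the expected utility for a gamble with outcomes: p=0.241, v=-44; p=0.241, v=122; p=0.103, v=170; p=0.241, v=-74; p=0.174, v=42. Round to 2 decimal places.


EU = sum(p_i * v_i)
0.241 * -44 = -10.604
0.241 * 122 = 29.402
0.103 * 170 = 17.51
0.241 * -74 = -17.834
0.174 * 42 = 7.308
EU = -10.604 + 29.402 + 17.51 + -17.834 + 7.308
= 25.78


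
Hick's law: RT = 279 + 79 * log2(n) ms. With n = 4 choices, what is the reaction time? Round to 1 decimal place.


RT = 279 + 79 * log2(4)
log2(4) = 2.0
RT = 279 + 79 * 2.0
= 279 + 158.0
= 437.0 ms


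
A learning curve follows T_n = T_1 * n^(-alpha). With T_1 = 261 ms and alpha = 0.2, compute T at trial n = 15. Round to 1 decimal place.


T_n = 261 * 15^(-0.2)
15^(-0.2) = 0.581811
T_n = 261 * 0.581811
= 151.9 ms


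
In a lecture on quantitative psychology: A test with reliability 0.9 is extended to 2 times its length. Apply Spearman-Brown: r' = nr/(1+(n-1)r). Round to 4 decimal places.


r_new = n*r / (1 + (n-1)*r)
Numerator = 2 * 0.9 = 1.8
Denominator = 1 + 1 * 0.9 = 1.9
r_new = 1.8 / 1.9
= 0.9474


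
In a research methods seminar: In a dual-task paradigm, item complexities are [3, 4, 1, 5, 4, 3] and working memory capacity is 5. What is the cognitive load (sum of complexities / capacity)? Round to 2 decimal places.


Total complexity = 3 + 4 + 1 + 5 + 4 + 3 = 20
Load = total / capacity = 20 / 5
= 4.00


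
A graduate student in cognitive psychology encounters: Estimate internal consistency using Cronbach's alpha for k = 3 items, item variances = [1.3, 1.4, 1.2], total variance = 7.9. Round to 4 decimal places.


alpha = (k/(k-1)) * (1 - sum(s_i^2)/s_total^2)
sum(item variances) = 3.9
k/(k-1) = 3/2 = 1.5
1 - 3.9/7.9 = 1 - 0.493671 = 0.506329
alpha = 1.5 * 0.506329
= 0.7595


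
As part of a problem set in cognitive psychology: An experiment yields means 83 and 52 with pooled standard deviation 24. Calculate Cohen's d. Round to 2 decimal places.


Cohen's d = (M1 - M2) / S_pooled
= (83 - 52) / 24
= 31 / 24
= 1.29


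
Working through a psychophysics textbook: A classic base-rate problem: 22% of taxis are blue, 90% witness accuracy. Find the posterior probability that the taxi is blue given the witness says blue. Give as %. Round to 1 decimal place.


P(blue | says blue) = P(says blue | blue)*P(blue) / [P(says blue | blue)*P(blue) + P(says blue | not blue)*P(not blue)]
Numerator = 0.9 * 0.22 = 0.198
False identification = 0.1 * 0.78 = 0.078
P = 0.198 / (0.198 + 0.078)
= 0.198 / 0.276
As percentage = 71.7


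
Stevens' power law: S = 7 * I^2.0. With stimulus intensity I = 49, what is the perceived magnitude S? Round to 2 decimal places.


S = 7 * 49^2.0
49^2.0 = 2401.0
S = 7 * 2401.0
= 16807.00


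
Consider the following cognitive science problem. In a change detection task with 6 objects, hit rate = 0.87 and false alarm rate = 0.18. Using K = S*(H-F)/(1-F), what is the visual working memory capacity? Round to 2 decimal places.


K = S * (H - F) / (1 - F)
H - F = 0.69
1 - F = 0.82
K = 6 * 0.69 / 0.82
= 5.05


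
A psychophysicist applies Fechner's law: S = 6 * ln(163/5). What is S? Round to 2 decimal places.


S = 6 * ln(163/5)
I/I0 = 32.6
ln(32.6) = 3.4843
S = 6 * 3.4843
= 20.91


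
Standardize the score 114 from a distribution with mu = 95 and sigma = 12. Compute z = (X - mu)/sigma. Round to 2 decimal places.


z = (X - mu) / sigma
= (114 - 95) / 12
= 19 / 12
= 1.58


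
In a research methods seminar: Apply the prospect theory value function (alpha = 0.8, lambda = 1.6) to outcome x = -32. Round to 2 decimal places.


Since x = -32 < 0, use v(x) = -lambda*(-x)^alpha
(-x) = 32
32^0.8 = 16.0
v(-32) = -1.6 * 16.0
= -25.60


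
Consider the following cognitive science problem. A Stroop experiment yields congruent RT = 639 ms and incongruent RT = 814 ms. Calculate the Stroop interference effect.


Stroop effect = RT(incongruent) - RT(congruent)
= 814 - 639
= 175 ms


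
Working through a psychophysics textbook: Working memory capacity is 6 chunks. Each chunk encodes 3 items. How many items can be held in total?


Total items = chunks * items_per_chunk
= 6 * 3
= 18


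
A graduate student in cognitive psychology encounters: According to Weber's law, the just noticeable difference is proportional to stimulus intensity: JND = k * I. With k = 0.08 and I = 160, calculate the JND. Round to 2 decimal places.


JND = k * I
JND = 0.08 * 160
= 12.80


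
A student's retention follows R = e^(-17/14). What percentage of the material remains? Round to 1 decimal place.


R = e^(-t/S)
-t/S = -17/14 = -1.214286
R = e^(-1.214286) = 0.296922
Percentage = 0.296922 * 100
= 29.7


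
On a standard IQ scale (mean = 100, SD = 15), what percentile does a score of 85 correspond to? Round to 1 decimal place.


z = (IQ - mean) / SD
z = (85 - 100) / 15 = -1.0
Percentile = Phi(-1.0) * 100
Phi(-1.0) = 0.158655
= 15.9


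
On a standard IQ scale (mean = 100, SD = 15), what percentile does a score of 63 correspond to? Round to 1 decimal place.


z = (IQ - mean) / SD
z = (63 - 100) / 15 = -2.4667
Percentile = Phi(-2.4667) * 100
Phi(-2.4667) = 0.006818
= 0.7


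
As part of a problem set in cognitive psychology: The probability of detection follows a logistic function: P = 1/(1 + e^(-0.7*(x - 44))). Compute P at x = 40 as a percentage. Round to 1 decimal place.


P(x) = 1/(1 + e^(-0.7*(40 - 44)))
Exponent = -0.7 * -4 = 2.8
e^(2.8) = 16.444647
P = 1/(1 + 16.444647) = 0.057324
Percentage = 5.7


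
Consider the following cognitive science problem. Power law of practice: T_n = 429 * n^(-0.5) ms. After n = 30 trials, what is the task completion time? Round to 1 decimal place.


T_n = 429 * 30^(-0.5)
30^(-0.5) = 0.182574
T_n = 429 * 0.182574
= 78.3 ms


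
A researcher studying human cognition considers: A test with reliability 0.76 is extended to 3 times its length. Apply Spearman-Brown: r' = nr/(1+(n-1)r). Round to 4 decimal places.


r_new = n*r / (1 + (n-1)*r)
Numerator = 3 * 0.76 = 2.28
Denominator = 1 + 2 * 0.76 = 2.52
r_new = 2.28 / 2.52
= 0.9048


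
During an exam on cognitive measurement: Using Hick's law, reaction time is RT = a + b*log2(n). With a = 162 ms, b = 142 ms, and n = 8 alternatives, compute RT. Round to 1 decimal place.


RT = 162 + 142 * log2(8)
log2(8) = 3.0
RT = 162 + 142 * 3.0
= 162 + 426.0
= 588.0 ms


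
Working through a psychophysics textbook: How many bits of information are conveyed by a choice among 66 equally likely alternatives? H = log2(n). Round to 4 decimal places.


H = log2(n)
H = log2(66)
= 6.0444


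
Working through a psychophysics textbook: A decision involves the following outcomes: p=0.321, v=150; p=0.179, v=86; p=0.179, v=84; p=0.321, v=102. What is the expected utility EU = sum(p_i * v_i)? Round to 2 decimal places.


EU = sum(p_i * v_i)
0.321 * 150 = 48.15
0.179 * 86 = 15.394
0.179 * 84 = 15.036
0.321 * 102 = 32.742
EU = 48.15 + 15.394 + 15.036 + 32.742
= 111.32


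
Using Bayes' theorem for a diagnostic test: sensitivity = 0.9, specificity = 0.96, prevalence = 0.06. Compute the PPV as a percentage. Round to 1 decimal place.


PPV = (sens * prev) / (sens * prev + (1-spec) * (1-prev))
Numerator = 0.9 * 0.06 = 0.054
P(positive and no disease) = (1 - spec) * (1 - prev) = (1 - 0.96) * (1 - 0.06) = 0.0376
Denominator = 0.054 + 0.0376 = 0.0916
PPV = 0.054 / 0.0916 = 0.58952
As percentage = 59.0


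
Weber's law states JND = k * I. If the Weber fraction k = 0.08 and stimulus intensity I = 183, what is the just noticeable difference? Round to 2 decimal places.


JND = k * I
JND = 0.08 * 183
= 14.64


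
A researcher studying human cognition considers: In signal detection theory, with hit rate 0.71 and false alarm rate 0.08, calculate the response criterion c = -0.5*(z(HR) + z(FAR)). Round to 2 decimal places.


c = -0.5 * (z(HR) + z(FAR))
z(0.71) = 0.5534
z(0.08) = -1.4051
c = -0.5 * (0.5534 + -1.4051)
= -0.5 * -0.8517
= 0.43


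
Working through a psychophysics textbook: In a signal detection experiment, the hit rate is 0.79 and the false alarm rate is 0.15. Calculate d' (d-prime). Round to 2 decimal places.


d' = z(HR) - z(FAR)
z(0.79) = 0.8064
z(0.15) = -1.0364
d' = 0.8064 - -1.0364
= 1.84


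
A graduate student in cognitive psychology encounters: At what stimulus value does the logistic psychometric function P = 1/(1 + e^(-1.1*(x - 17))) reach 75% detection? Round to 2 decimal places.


At P = 0.75: 0.75 = 1/(1 + e^(-k*(x-x0)))
Solving: e^(-k*(x-x0)) = 1/3
x = x0 + ln(3)/k
ln(3) = 1.0986
x = 17 + 1.0986/1.1
= 17 + 0.9987
= 18.00


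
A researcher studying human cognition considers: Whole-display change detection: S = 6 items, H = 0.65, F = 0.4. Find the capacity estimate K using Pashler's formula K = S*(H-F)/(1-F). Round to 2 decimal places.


K = S * (H - F) / (1 - F)
H - F = 0.25
1 - F = 0.6
K = 6 * 0.25 / 0.6
= 2.50


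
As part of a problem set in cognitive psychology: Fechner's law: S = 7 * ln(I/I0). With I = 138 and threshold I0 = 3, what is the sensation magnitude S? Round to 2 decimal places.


S = 7 * ln(138/3)
I/I0 = 46.0
ln(46.0) = 3.8286
S = 7 * 3.8286
= 26.80


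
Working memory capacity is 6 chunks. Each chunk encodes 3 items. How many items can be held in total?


Total items = chunks * items_per_chunk
= 6 * 3
= 18


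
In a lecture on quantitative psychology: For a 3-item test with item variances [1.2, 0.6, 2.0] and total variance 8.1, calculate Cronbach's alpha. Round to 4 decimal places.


alpha = (k/(k-1)) * (1 - sum(s_i^2)/s_total^2)
sum(item variances) = 3.8
k/(k-1) = 3/2 = 1.5
1 - 3.8/8.1 = 1 - 0.469136 = 0.530864
alpha = 1.5 * 0.530864
= 0.7963


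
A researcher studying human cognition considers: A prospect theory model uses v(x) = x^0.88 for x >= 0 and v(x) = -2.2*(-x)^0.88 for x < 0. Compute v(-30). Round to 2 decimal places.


Since x = -30 < 0, use v(x) = -lambda*(-x)^alpha
(-x) = 30
30^0.88 = 19.9465
v(-30) = -2.2 * 19.9465
= -43.88


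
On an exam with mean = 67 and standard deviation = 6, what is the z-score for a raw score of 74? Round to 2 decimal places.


z = (X - mu) / sigma
= (74 - 67) / 6
= 7 / 6
= 1.17


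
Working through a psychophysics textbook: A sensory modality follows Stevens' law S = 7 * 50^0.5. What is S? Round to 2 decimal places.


S = 7 * 50^0.5
50^0.5 = 7.0711
S = 7 * 7.0711
= 49.50


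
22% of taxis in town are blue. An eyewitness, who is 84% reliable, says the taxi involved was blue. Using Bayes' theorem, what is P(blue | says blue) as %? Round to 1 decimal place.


P(blue | says blue) = P(says blue | blue)*P(blue) / [P(says blue | blue)*P(blue) + P(says blue | not blue)*P(not blue)]
Numerator = 0.84 * 0.22 = 0.1848
False identification = 0.16 * 0.78 = 0.1248
P = 0.1848 / (0.1848 + 0.1248)
= 0.1848 / 0.3096
As percentage = 59.7


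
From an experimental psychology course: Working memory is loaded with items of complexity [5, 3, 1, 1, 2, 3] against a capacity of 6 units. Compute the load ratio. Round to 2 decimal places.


Total complexity = 5 + 3 + 1 + 1 + 2 + 3 = 15
Load = total / capacity = 15 / 6
= 2.50


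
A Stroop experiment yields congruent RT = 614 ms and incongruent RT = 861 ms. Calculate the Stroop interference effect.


Stroop effect = RT(incongruent) - RT(congruent)
= 861 - 614
= 247 ms


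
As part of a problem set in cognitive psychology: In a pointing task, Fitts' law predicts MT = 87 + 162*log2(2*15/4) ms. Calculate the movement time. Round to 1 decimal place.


MT = 87 + 162 * log2(2*15/4)
2D/W = 7.5
log2(7.5) = 2.9069
MT = 87 + 162 * 2.9069
= 557.9 ms


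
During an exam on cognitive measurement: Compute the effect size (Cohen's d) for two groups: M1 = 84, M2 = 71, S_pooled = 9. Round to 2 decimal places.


Cohen's d = (M1 - M2) / S_pooled
= (84 - 71) / 9
= 13 / 9
= 1.44


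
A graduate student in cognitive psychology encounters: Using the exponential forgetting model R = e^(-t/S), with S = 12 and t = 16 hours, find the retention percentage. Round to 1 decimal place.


R = e^(-t/S)
-t/S = -16/12 = -1.333333
R = e^(-1.333333) = 0.263597
Percentage = 0.263597 * 100
= 26.4


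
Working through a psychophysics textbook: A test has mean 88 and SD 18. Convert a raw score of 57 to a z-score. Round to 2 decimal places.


z = (X - mu) / sigma
= (57 - 88) / 18
= -31 / 18
= -1.72


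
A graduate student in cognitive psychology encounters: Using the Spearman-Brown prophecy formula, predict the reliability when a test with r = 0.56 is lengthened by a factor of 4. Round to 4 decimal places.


r_new = n*r / (1 + (n-1)*r)
Numerator = 4 * 0.56 = 2.24
Denominator = 1 + 3 * 0.56 = 2.68
r_new = 2.24 / 2.68
= 0.8358


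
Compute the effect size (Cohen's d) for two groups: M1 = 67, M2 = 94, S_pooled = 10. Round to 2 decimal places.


Cohen's d = (M1 - M2) / S_pooled
= (67 - 94) / 10
= -27 / 10
= -2.70


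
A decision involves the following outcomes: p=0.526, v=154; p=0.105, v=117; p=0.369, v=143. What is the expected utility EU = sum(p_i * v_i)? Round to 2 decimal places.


EU = sum(p_i * v_i)
0.526 * 154 = 81.004
0.105 * 117 = 12.285
0.369 * 143 = 52.767
EU = 81.004 + 12.285 + 52.767
= 146.06


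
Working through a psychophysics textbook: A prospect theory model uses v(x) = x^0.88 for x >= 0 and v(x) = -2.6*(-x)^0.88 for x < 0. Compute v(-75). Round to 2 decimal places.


Since x = -75 < 0, use v(x) = -lambda*(-x)^alpha
(-x) = 75
75^0.88 = 44.6739
v(-75) = -2.6 * 44.6739
= -116.15


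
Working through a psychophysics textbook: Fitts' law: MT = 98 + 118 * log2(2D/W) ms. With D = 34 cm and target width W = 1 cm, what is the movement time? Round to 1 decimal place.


MT = 98 + 118 * log2(2*34/1)
2D/W = 68.0
log2(68.0) = 6.0875
MT = 98 + 118 * 6.0875
= 816.3 ms


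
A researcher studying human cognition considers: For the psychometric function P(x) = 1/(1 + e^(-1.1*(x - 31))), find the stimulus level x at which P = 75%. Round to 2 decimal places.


At P = 0.75: 0.75 = 1/(1 + e^(-k*(x-x0)))
Solving: e^(-k*(x-x0)) = 1/3
x = x0 + ln(3)/k
ln(3) = 1.0986
x = 31 + 1.0986/1.1
= 31 + 0.9987
= 32.00


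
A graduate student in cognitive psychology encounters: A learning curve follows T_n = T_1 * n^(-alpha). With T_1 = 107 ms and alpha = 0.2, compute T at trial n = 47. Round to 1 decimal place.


T_n = 107 * 47^(-0.2)
47^(-0.2) = 0.462999
T_n = 107 * 0.462999
= 49.5 ms


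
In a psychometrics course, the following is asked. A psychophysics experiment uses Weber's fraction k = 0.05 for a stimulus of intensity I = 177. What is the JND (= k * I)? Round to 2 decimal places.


JND = k * I
JND = 0.05 * 177
= 8.85


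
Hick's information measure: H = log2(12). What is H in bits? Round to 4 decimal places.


H = log2(n)
H = log2(12)
= 3.5850


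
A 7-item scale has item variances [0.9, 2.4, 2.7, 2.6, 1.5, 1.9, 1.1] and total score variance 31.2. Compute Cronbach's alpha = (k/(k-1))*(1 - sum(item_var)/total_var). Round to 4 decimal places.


alpha = (k/(k-1)) * (1 - sum(s_i^2)/s_total^2)
sum(item variances) = 13.1
k/(k-1) = 7/6 = 1.166667
1 - 13.1/31.2 = 1 - 0.419872 = 0.580128
alpha = 1.166667 * 0.580128
= 0.6768


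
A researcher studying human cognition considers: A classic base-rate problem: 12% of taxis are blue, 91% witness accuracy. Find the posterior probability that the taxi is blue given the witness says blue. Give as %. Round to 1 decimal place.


P(blue | says blue) = P(says blue | blue)*P(blue) / [P(says blue | blue)*P(blue) + P(says blue | not blue)*P(not blue)]
Numerator = 0.91 * 0.12 = 0.1092
False identification = 0.09 * 0.88 = 0.0792
P = 0.1092 / (0.1092 + 0.0792)
= 0.1092 / 0.1884
As percentage = 58.0


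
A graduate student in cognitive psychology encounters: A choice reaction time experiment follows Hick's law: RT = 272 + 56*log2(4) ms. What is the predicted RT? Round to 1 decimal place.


RT = 272 + 56 * log2(4)
log2(4) = 2.0
RT = 272 + 56 * 2.0
= 272 + 112.0
= 384.0 ms


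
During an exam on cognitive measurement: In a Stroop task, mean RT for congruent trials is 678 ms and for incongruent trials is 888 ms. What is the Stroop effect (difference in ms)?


Stroop effect = RT(incongruent) - RT(congruent)
= 888 - 678
= 210 ms


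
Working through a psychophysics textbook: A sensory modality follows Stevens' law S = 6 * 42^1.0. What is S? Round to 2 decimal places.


S = 6 * 42^1.0
42^1.0 = 42.0
S = 6 * 42.0
= 252.00


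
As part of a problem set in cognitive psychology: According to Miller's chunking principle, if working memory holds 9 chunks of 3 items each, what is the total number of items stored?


Total items = chunks * items_per_chunk
= 9 * 3
= 27


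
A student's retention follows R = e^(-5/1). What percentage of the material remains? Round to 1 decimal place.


R = e^(-t/S)
-t/S = -5/1 = -5.0
R = e^(-5.0) = 0.006738
Percentage = 0.006738 * 100
= 0.7


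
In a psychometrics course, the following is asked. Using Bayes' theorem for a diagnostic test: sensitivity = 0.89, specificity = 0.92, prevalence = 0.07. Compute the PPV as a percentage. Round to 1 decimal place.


PPV = (sens * prev) / (sens * prev + (1-spec) * (1-prev))
Numerator = 0.89 * 0.07 = 0.0623
P(positive and no disease) = (1 - spec) * (1 - prev) = (1 - 0.92) * (1 - 0.07) = 0.0744
Denominator = 0.0623 + 0.0744 = 0.1367
PPV = 0.0623 / 0.1367 = 0.455743
As percentage = 45.6


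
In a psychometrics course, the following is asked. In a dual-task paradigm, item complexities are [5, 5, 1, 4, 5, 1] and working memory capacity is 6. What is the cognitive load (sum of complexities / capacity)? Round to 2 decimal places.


Total complexity = 5 + 5 + 1 + 4 + 5 + 1 = 21
Load = total / capacity = 21 / 6
= 3.50


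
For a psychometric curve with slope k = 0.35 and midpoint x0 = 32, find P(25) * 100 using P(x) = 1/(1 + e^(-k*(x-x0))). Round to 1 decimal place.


P(x) = 1/(1 + e^(-0.35*(25 - 32)))
Exponent = -0.35 * -7 = 2.45
e^(2.45) = 11.588347
P = 1/(1 + 11.588347) = 0.079439
Percentage = 7.9


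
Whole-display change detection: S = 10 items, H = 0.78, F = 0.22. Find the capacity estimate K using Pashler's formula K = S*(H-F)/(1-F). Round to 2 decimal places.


K = S * (H - F) / (1 - F)
H - F = 0.56
1 - F = 0.78
K = 10 * 0.56 / 0.78
= 7.18


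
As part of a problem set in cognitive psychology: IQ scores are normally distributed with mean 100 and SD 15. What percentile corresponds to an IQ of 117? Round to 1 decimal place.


z = (IQ - mean) / SD
z = (117 - 100) / 15 = 1.1333
Percentile = Phi(1.1333) * 100
Phi(1.1333) = 0.871456
= 87.1


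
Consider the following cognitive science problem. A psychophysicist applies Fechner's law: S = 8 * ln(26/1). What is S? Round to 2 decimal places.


S = 8 * ln(26/1)
I/I0 = 26.0
ln(26.0) = 3.2581
S = 8 * 3.2581
= 26.06


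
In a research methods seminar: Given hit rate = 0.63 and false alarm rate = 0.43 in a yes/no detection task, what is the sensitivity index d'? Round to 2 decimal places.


d' = z(HR) - z(FAR)
z(0.63) = 0.3319
z(0.43) = -0.1764
d' = 0.3319 - -0.1764
= 0.51


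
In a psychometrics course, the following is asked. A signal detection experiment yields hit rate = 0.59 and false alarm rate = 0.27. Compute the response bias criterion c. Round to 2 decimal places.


c = -0.5 * (z(HR) + z(FAR))
z(0.59) = 0.2275
z(0.27) = -0.6128
c = -0.5 * (0.2275 + -0.6128)
= -0.5 * -0.3853
= 0.19


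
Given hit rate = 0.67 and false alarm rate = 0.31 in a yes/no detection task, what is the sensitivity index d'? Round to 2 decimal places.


d' = z(HR) - z(FAR)
z(0.67) = 0.4399
z(0.31) = -0.4959
d' = 0.4399 - -0.4959
= 0.94


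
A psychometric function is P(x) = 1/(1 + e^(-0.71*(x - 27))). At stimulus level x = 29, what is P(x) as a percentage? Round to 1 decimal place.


P(x) = 1/(1 + e^(-0.71*(29 - 27)))
Exponent = -0.71 * 2 = -1.42
e^(-1.42) = 0.241714
P = 1/(1 + 0.241714) = 0.805338
Percentage = 80.5


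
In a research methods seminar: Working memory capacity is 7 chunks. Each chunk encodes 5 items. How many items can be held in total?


Total items = chunks * items_per_chunk
= 7 * 5
= 35


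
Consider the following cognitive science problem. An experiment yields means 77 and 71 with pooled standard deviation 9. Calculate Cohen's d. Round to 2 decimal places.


Cohen's d = (M1 - M2) / S_pooled
= (77 - 71) / 9
= 6 / 9
= 0.67


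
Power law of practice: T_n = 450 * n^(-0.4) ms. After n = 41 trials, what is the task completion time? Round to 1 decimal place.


T_n = 450 * 41^(-0.4)
41^(-0.4) = 0.226405
T_n = 450 * 0.226405
= 101.9 ms


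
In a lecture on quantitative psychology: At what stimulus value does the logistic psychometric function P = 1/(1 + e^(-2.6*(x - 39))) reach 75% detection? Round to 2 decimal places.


At P = 0.75: 0.75 = 1/(1 + e^(-k*(x-x0)))
Solving: e^(-k*(x-x0)) = 1/3
x = x0 + ln(3)/k
ln(3) = 1.0986
x = 39 + 1.0986/2.6
= 39 + 0.4225
= 39.42


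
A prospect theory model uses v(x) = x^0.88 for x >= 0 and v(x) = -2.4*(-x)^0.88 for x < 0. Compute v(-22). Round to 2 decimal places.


Since x = -22 < 0, use v(x) = -lambda*(-x)^alpha
(-x) = 22
22^0.88 = 15.1821
v(-22) = -2.4 * 15.1821
= -36.44


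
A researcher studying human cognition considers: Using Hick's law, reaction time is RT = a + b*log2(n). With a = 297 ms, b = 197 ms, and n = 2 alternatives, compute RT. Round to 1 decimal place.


RT = 297 + 197 * log2(2)
log2(2) = 1.0
RT = 297 + 197 * 1.0
= 297 + 197.0
= 494.0 ms


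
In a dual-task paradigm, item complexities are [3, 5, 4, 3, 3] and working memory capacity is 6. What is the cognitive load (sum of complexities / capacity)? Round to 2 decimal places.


Total complexity = 3 + 5 + 4 + 3 + 3 = 18
Load = total / capacity = 18 / 6
= 3.00


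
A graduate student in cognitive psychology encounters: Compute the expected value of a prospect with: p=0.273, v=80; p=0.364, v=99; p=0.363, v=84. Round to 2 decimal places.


EU = sum(p_i * v_i)
0.273 * 80 = 21.84
0.364 * 99 = 36.036
0.363 * 84 = 30.492
EU = 21.84 + 36.036 + 30.492
= 88.37


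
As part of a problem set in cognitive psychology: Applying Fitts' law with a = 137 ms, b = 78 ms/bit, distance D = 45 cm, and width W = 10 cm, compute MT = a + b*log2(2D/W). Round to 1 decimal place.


MT = 137 + 78 * log2(2*45/10)
2D/W = 9.0
log2(9.0) = 3.1699
MT = 137 + 78 * 3.1699
= 384.3 ms


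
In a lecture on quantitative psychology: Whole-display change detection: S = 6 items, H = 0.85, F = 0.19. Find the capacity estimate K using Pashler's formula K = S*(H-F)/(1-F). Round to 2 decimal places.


K = S * (H - F) / (1 - F)
H - F = 0.66
1 - F = 0.81
K = 6 * 0.66 / 0.81
= 4.89


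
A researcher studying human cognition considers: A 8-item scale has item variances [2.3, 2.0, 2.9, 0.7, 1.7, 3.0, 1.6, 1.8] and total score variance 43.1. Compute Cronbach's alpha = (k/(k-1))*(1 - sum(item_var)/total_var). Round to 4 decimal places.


alpha = (k/(k-1)) * (1 - sum(s_i^2)/s_total^2)
sum(item variances) = 16.0
k/(k-1) = 8/7 = 1.142857
1 - 16.0/43.1 = 1 - 0.37123 = 0.62877
alpha = 1.142857 * 0.62877
= 0.7186


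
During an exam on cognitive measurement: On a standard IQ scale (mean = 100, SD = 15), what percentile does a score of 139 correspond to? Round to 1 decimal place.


z = (IQ - mean) / SD
z = (139 - 100) / 15 = 2.6
Percentile = Phi(2.6) * 100
Phi(2.6) = 0.995339
= 99.5


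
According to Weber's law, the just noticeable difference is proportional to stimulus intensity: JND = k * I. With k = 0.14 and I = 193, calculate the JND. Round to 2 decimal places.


JND = k * I
JND = 0.14 * 193
= 27.02


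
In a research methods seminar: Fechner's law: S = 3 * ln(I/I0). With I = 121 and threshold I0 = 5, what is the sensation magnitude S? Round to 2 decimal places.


S = 3 * ln(121/5)
I/I0 = 24.2
ln(24.2) = 3.1864
S = 3 * 3.1864
= 9.56


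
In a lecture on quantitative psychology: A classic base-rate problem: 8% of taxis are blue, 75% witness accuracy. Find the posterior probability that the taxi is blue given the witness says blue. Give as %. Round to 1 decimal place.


P(blue | says blue) = P(says blue | blue)*P(blue) / [P(says blue | blue)*P(blue) + P(says blue | not blue)*P(not blue)]
Numerator = 0.75 * 0.08 = 0.06
False identification = 0.25 * 0.92 = 0.23
P = 0.06 / (0.06 + 0.23)
= 0.06 / 0.29
As percentage = 20.7


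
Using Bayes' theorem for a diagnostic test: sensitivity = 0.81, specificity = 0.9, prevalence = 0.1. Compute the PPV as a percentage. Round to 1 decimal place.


PPV = (sens * prev) / (sens * prev + (1-spec) * (1-prev))
Numerator = 0.81 * 0.1 = 0.081
P(positive and no disease) = (1 - spec) * (1 - prev) = (1 - 0.9) * (1 - 0.1) = 0.09
Denominator = 0.081 + 0.09 = 0.171
PPV = 0.081 / 0.171 = 0.473684
As percentage = 47.4


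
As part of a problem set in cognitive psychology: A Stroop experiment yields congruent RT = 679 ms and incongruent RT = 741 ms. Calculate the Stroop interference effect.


Stroop effect = RT(incongruent) - RT(congruent)
= 741 - 679
= 62 ms


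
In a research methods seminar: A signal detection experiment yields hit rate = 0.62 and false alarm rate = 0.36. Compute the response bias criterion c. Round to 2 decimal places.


c = -0.5 * (z(HR) + z(FAR))
z(0.62) = 0.3055
z(0.36) = -0.3585
c = -0.5 * (0.3055 + -0.3585)
= -0.5 * -0.053
= 0.03


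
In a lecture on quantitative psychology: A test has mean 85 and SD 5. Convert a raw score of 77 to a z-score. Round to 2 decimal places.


z = (X - mu) / sigma
= (77 - 85) / 5
= -8 / 5
= -1.60


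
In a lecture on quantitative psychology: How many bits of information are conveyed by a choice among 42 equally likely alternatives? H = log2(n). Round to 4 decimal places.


H = log2(n)
H = log2(42)
= 5.3923


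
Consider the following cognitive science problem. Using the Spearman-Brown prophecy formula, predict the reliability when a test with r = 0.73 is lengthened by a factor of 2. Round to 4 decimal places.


r_new = n*r / (1 + (n-1)*r)
Numerator = 2 * 0.73 = 1.46
Denominator = 1 + 1 * 0.73 = 1.73
r_new = 1.46 / 1.73
= 0.8439


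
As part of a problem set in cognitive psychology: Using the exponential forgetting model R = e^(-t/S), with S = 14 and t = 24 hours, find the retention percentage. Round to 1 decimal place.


R = e^(-t/S)
-t/S = -24/14 = -1.714286
R = e^(-1.714286) = 0.180092
Percentage = 0.180092 * 100
= 18.0


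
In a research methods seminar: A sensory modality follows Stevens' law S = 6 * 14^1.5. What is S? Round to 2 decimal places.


S = 6 * 14^1.5
14^1.5 = 52.3832
S = 6 * 52.3832
= 314.30


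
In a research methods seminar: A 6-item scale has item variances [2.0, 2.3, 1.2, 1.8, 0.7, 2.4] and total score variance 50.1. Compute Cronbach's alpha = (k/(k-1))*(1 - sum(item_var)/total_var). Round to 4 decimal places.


alpha = (k/(k-1)) * (1 - sum(s_i^2)/s_total^2)
sum(item variances) = 10.4
k/(k-1) = 6/5 = 1.2
1 - 10.4/50.1 = 1 - 0.207585 = 0.792415
alpha = 1.2 * 0.792415
= 0.9509


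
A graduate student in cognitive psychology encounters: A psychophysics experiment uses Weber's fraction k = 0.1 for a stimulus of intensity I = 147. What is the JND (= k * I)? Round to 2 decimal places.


JND = k * I
JND = 0.1 * 147
= 14.70


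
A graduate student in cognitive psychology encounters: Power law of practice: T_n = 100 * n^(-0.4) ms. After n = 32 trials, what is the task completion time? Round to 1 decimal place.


T_n = 100 * 32^(-0.4)
32^(-0.4) = 0.25
T_n = 100 * 0.25
= 25.0 ms


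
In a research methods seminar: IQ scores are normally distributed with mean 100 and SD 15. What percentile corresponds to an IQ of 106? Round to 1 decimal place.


z = (IQ - mean) / SD
z = (106 - 100) / 15 = 0.4
Percentile = Phi(0.4) * 100
Phi(0.4) = 0.655422
= 65.5


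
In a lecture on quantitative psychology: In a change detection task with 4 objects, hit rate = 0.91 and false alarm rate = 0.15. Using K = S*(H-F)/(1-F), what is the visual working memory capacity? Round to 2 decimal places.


K = S * (H - F) / (1 - F)
H - F = 0.76
1 - F = 0.85
K = 4 * 0.76 / 0.85
= 3.58


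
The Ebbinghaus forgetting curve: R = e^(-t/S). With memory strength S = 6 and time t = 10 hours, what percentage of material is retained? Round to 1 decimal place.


R = e^(-t/S)
-t/S = -10/6 = -1.666667
R = e^(-1.666667) = 0.188876
Percentage = 0.188876 * 100
= 18.9


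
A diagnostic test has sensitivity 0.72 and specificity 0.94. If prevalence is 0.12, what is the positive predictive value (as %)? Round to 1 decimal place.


PPV = (sens * prev) / (sens * prev + (1-spec) * (1-prev))
Numerator = 0.72 * 0.12 = 0.0864
P(positive and no disease) = (1 - spec) * (1 - prev) = (1 - 0.94) * (1 - 0.12) = 0.0528
Denominator = 0.0864 + 0.0528 = 0.1392
PPV = 0.0864 / 0.1392 = 0.62069
As percentage = 62.1


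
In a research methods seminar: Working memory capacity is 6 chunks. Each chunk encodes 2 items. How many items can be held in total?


Total items = chunks * items_per_chunk
= 6 * 2
= 12


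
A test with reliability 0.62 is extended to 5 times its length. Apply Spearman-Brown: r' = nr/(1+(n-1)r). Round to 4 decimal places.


r_new = n*r / (1 + (n-1)*r)
Numerator = 5 * 0.62 = 3.1
Denominator = 1 + 4 * 0.62 = 3.48
r_new = 3.1 / 3.48
= 0.8908


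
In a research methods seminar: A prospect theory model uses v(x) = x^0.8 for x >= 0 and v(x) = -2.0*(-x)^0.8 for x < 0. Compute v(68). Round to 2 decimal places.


Since x = 68 >= 0, use v(x) = x^0.8
68^0.8 = 29.242
v(68) = 29.24


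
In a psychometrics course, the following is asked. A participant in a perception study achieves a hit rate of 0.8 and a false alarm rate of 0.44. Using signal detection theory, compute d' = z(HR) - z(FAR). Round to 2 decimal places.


d' = z(HR) - z(FAR)
z(0.8) = 0.8416
z(0.44) = -0.151
d' = 0.8416 - -0.151
= 0.99


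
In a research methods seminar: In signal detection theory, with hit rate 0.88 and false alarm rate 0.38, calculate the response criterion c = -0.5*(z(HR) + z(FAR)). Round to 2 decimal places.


c = -0.5 * (z(HR) + z(FAR))
z(0.88) = 1.175
z(0.38) = -0.3055
c = -0.5 * (1.175 + -0.3055)
= -0.5 * 0.8695
= -0.43


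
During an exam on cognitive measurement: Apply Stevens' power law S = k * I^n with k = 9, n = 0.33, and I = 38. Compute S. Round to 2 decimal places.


S = 9 * 38^0.33
38^0.33 = 3.3215
S = 9 * 3.3215
= 29.89


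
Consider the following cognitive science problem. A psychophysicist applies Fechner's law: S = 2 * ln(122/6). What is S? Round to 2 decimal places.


S = 2 * ln(122/6)
I/I0 = 20.333333
ln(20.333333) = 3.0123
S = 2 * 3.0123
= 6.02


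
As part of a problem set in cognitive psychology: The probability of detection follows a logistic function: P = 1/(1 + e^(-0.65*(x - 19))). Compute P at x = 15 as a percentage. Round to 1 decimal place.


P(x) = 1/(1 + e^(-0.65*(15 - 19)))
Exponent = -0.65 * -4 = 2.6
e^(2.6) = 13.463738
P = 1/(1 + 13.463738) = 0.069138
Percentage = 6.9


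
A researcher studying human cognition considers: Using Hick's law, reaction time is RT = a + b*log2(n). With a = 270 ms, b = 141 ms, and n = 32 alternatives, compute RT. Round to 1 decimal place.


RT = 270 + 141 * log2(32)
log2(32) = 5.0
RT = 270 + 141 * 5.0
= 270 + 705.0
= 975.0 ms


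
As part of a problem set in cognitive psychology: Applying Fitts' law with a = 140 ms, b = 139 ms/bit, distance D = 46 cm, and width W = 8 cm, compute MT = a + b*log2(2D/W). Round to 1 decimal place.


MT = 140 + 139 * log2(2*46/8)
2D/W = 11.5
log2(11.5) = 3.5236
MT = 140 + 139 * 3.5236
= 629.8 ms


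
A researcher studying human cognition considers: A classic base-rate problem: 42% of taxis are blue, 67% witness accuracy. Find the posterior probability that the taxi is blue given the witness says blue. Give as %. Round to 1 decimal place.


P(blue | says blue) = P(says blue | blue)*P(blue) / [P(says blue | blue)*P(blue) + P(says blue | not blue)*P(not blue)]
Numerator = 0.67 * 0.42 = 0.2814
False identification = 0.33 * 0.58 = 0.1914
P = 0.2814 / (0.2814 + 0.1914)
= 0.2814 / 0.4728
As percentage = 59.5


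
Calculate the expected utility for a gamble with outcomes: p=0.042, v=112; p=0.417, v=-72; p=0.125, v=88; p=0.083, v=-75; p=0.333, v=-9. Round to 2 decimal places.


EU = sum(p_i * v_i)
0.042 * 112 = 4.704
0.417 * -72 = -30.024
0.125 * 88 = 11.0
0.083 * -75 = -6.225
0.333 * -9 = -2.997
EU = 4.704 + -30.024 + 11.0 + -6.225 + -2.997
= -23.54


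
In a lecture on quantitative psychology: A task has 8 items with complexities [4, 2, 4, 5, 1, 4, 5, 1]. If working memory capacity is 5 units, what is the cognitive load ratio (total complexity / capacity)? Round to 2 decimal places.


Total complexity = 4 + 2 + 4 + 5 + 1 + 4 + 5 + 1 = 26
Load = total / capacity = 26 / 5
= 5.20


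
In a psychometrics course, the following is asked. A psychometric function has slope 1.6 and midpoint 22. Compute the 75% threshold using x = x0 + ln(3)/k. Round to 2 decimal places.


At P = 0.75: 0.75 = 1/(1 + e^(-k*(x-x0)))
Solving: e^(-k*(x-x0)) = 1/3
x = x0 + ln(3)/k
ln(3) = 1.0986
x = 22 + 1.0986/1.6
= 22 + 0.6866
= 22.69


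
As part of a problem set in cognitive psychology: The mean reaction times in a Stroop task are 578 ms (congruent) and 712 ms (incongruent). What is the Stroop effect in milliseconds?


Stroop effect = RT(incongruent) - RT(congruent)
= 712 - 578
= 134 ms


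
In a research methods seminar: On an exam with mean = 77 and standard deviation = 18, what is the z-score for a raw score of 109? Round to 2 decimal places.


z = (X - mu) / sigma
= (109 - 77) / 18
= 32 / 18
= 1.78


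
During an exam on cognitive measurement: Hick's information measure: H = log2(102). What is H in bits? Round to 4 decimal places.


H = log2(n)
H = log2(102)
= 6.6724
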